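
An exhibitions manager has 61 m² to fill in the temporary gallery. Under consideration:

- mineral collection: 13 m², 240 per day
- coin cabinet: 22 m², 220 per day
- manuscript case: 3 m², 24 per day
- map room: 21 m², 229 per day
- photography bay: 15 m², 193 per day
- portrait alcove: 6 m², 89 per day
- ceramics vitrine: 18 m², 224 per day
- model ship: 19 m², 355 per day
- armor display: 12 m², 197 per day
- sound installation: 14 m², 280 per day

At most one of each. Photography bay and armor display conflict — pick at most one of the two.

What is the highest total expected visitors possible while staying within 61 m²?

1096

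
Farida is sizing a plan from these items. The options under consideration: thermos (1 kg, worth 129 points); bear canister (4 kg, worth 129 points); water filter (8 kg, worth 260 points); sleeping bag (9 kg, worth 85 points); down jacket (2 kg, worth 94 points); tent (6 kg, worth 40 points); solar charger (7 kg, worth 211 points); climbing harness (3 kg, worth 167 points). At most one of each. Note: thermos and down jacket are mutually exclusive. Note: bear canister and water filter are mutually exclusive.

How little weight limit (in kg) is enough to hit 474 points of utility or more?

11

Minimise kg subject to total utility ≥ 474.
thermos + solar charger + climbing harness reaches 507 using 11 kg.
Below 11 kg the best achievable stays under 474.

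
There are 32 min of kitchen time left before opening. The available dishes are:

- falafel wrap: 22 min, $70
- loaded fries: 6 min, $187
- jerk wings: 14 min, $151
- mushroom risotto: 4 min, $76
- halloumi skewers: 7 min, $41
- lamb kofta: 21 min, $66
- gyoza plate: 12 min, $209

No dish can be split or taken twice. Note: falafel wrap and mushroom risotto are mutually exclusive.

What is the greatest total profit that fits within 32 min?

Greedy by ratio would take loaded fries + mushroom risotto + halloumi skewers + gyoza plate: 29 min used, total 513.
The 11 min tied up in mushroom risotto and halloumi skewers is better spent on jerk wings — total rises to 547 (32 min).
The closest alternative, loaded fries + mushroom risotto + halloumi skewers + gyoza plate, reaches only 513.

547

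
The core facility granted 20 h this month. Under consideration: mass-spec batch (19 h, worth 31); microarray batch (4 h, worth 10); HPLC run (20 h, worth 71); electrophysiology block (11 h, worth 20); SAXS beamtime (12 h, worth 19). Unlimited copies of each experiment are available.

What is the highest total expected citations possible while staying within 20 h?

Density check — HPLC run 3.55, microarray batch 2.50, electrophysiology block 1.82 are the best per h.
HPLC run uses 20 of the 20 h and totals 71.
No other feasible combination exceeds 71.

71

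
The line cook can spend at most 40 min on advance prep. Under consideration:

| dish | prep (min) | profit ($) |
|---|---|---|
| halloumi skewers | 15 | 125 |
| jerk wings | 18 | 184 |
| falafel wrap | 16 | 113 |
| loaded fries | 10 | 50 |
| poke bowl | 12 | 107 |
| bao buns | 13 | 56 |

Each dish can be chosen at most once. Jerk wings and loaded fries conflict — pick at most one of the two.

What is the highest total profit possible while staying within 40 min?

309

Ranking by ratio (profit/min): jerk wings 10.22, poke bowl 8.92, halloumi skewers 8.33, falafel wrap 7.06.
Best packing: halloumi skewers + jerk wings — 33 min, 309 total.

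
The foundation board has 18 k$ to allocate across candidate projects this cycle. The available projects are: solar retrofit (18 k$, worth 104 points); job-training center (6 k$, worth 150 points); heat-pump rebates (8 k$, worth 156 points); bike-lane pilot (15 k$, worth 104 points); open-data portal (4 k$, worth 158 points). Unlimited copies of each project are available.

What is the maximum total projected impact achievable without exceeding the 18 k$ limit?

632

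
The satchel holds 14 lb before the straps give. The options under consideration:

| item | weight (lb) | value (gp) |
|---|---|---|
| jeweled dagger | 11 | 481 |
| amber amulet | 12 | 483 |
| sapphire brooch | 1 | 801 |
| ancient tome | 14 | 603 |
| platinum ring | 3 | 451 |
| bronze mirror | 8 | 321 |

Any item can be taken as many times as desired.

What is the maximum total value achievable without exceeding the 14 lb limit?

11214

Taking 14×sapphire brooch: 14 lb used, 11214 in value.
Every other selection either busts 14 lb or fails to beat 11214.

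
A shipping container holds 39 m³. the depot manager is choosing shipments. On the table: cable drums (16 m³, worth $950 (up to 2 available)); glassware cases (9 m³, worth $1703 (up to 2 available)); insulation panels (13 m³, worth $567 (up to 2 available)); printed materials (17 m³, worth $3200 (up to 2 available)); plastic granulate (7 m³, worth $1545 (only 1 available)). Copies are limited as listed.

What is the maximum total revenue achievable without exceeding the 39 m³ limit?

Filling by ratio: 2×glassware cases + insulation panels + plastic granulate for 5518, with 1 m³ left unused.
The 20 m³ tied up in insulation panels and plastic granulate is better spent on printed materials — total rises to 6606 (35 m³).
That's the maximum — no swap from here does better than 6606.

6606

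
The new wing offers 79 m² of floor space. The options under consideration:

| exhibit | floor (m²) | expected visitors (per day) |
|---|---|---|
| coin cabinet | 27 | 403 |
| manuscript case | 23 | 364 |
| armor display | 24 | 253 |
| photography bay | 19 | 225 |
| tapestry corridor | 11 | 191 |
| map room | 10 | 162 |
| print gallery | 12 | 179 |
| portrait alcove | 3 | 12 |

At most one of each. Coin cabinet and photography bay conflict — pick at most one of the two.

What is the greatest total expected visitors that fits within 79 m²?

Density check — tapestry corridor 17.36, map room 16.20, manuscript case 15.83, coin cabinet 14.93 are the best per m².
Taking the top-ratio exhibits first gives coin cabinet + manuscript case + tapestry corridor + map room + portrait alcove for 1132 (74 m²).
The 10 m² tied up in map room is better spent on print gallery — total rises to 1149 (76 m²).
That's the maximum — no feasible swap from here does better than 1149.

1149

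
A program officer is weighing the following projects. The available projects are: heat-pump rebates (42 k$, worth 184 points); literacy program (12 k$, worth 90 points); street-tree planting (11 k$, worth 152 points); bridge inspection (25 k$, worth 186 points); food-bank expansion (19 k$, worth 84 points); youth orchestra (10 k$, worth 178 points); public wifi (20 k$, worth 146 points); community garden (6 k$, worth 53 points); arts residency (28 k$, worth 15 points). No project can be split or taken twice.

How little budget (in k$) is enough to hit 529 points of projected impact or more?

Look for the lowest-budget combination reaching 529.
street-tree planting + youth orchestra + public wifi + community garden reaches 529 using 47 k$.
Any bundle with less than 47 k$ falls short of 529.

47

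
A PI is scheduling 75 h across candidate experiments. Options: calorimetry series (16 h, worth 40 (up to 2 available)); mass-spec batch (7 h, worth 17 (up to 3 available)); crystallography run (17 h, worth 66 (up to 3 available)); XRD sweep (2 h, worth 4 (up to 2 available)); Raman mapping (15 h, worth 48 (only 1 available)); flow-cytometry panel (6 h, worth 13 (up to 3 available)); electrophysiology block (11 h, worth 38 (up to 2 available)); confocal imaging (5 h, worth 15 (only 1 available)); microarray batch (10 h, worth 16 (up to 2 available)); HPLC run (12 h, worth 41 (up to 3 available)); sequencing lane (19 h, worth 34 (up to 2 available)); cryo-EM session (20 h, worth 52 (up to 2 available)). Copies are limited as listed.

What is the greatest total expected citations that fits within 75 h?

280

Taking the top-ratio experiments first gives 3×crystallography run + XRD sweep + 2×electrophysiology block for 278 (75 h).
The 24 h tied up in XRD sweep and 2×electrophysiology block is better spent on 2×HPLC run — total rises to 280 (75 h).
That's the maximum — no swap from here does better than 280.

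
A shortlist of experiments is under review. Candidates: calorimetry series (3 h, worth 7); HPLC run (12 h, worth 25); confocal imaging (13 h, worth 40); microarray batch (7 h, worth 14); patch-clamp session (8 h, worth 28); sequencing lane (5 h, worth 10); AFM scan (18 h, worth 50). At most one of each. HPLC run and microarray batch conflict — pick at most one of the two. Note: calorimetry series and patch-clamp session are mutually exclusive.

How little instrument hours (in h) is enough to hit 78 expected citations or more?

26

Look for the lowest-instrument combination reaching 78.
confocal imaging + patch-clamp session + sequencing lane: 78 expected citations at 26 h.
No combination under 26 h hits 78.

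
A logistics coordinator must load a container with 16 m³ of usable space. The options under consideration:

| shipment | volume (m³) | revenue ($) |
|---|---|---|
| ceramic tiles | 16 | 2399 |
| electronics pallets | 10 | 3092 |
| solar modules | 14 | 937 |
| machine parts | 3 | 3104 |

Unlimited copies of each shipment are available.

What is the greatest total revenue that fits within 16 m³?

By revenue per m³: machine parts 1034.67, electronics pallets 309.20, ceramic tiles 149.94 lead.
Best packing: 5×machine parts — 15 m³, 15520 total.

15520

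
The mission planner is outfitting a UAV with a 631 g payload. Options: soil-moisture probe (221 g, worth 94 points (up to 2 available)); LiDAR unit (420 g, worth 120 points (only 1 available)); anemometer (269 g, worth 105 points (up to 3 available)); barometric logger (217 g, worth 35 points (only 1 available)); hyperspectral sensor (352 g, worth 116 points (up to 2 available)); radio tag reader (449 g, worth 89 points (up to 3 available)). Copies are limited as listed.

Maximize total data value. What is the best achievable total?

221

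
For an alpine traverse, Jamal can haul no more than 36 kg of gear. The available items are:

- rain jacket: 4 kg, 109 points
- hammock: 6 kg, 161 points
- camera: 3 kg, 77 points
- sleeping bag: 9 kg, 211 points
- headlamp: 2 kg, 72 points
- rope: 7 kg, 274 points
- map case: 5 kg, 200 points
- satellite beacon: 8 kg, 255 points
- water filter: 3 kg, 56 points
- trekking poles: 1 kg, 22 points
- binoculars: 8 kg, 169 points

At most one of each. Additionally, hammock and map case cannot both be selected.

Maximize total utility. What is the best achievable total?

1143

Ranking by ratio (utility/kg): map case 40.00, rope 39.14, headlamp 36.00, satellite beacon 31.88.
Rain jacket + sleeping bag + headlamp + rope + map case + satellite beacon + trekking poles uses 36 of the 36 kg and totals 1143.
The closest alternative, rain jacket + camera + sleeping bag + rope + map case + satellite beacon, reaches only 1126.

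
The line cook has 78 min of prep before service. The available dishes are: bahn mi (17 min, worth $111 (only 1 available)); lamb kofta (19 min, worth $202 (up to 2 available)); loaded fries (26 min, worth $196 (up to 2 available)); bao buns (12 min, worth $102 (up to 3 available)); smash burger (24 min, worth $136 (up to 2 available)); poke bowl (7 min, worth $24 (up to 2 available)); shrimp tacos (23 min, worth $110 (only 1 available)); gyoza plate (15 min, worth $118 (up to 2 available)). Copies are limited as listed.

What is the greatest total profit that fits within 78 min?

By profit per min: lamb kofta 10.63, bao buns 8.50, gyoza plate 7.87 lead.
A density-first pass picks 2×lamb kofta + 3×bao buns — 710 at 74 min.
Dropping bao buns frees 12 min; slotting in gyoza plate (15 min) lifts the total to 726 at 77 min.
No other feasible combination exceeds 726.

726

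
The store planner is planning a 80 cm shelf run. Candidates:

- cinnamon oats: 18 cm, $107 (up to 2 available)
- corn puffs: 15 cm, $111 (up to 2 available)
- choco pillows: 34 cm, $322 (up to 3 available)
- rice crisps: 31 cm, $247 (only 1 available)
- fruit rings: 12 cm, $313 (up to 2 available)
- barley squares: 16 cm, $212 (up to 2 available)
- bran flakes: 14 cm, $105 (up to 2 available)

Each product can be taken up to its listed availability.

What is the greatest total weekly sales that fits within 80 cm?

1161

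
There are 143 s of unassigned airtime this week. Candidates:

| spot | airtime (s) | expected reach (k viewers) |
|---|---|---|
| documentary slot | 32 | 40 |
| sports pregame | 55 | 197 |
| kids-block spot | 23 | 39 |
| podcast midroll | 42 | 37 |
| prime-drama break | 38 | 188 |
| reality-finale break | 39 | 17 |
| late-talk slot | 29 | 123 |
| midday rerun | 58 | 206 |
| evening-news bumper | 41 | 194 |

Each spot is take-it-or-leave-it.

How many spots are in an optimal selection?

Optimal total is 588.
One optimal bundle: prime-drama break + midday rerun + evening-news bumper (137 s).
Any selection reaching 588 contains exactly 3 spots.

3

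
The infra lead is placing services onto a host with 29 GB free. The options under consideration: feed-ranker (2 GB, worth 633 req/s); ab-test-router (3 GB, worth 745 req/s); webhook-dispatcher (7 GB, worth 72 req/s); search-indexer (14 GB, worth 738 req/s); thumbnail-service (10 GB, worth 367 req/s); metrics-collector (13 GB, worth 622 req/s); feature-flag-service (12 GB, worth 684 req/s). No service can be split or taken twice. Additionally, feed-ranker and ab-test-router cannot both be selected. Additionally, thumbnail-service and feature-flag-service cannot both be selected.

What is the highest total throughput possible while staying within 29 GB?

Taking ab-test-router + search-indexer + feature-flag-service: 29 GB used, 2167 in throughput.

2167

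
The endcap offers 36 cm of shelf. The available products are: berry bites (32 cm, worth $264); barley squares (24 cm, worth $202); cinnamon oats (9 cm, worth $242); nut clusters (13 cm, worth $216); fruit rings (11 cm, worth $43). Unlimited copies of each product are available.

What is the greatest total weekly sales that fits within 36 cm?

968

By weekly sales per cm: cinnamon oats 26.89, nut clusters 16.62, barley squares 8.42, berry bites 8.25 lead.
Best packing: 4×cinnamon oats — 36 cm, 968 total.
Every other selection either busts 36 cm or fails to beat 968.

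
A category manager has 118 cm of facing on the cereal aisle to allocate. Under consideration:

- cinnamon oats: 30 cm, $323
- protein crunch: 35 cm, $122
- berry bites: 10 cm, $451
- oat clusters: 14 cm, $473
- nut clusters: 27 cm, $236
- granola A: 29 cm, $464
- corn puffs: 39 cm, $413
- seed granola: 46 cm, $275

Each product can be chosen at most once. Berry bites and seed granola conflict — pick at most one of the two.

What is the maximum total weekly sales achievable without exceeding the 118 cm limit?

Density check — berry bites 45.10, oat clusters 33.79, granola A 16.00 are the best per cm.
Taking cinnamon oats + berry bites + oat clusters + nut clusters + granola A: 110 cm used, 1947 in weekly sales.
Nothing else feasible within 118 cm beats 1947.

1947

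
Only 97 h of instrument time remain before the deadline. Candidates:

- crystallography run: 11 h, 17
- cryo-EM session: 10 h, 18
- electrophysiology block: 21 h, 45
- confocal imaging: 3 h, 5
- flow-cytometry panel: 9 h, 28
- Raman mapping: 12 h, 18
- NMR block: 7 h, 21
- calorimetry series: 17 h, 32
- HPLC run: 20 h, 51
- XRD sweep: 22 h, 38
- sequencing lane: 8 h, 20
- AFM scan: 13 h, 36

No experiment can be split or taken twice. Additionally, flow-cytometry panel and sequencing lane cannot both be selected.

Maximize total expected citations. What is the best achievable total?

231

Cryo-EM session + electrophysiology block + flow-cytometry panel + NMR block + calorimetry series + HPLC run + AFM scan uses 97 of the 97 h and totals 231.
That's the maximum — no feasible swap from here does better than 231.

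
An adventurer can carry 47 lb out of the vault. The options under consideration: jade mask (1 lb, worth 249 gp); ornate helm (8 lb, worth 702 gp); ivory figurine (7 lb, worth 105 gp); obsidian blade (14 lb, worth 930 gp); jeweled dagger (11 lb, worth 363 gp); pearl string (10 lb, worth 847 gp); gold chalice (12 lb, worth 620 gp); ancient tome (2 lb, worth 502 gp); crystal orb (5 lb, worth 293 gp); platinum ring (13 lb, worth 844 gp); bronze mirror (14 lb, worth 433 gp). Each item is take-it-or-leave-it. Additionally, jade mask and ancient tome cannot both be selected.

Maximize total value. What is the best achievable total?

Density check — ancient tome 251.00, jade mask 249.00, ornate helm 87.75, pearl string 84.70 are the best per lb.
Ornate helm + obsidian blade + pearl string + ancient tome + platinum ring uses 47 of the 47 lb and totals 3825.

3825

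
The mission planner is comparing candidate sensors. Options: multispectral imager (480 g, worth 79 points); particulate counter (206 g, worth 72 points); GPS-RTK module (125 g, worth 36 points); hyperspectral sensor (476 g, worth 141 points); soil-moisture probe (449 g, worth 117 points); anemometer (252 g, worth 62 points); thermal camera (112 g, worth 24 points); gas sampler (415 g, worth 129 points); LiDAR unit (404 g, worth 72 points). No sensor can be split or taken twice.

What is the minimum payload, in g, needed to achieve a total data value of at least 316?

1070

Minimise g subject to total data value ≥ 316.
particulate counter + soil-moisture probe + gas sampler: 318 data value at 1070 g.
No combination under 1070 g hits 316.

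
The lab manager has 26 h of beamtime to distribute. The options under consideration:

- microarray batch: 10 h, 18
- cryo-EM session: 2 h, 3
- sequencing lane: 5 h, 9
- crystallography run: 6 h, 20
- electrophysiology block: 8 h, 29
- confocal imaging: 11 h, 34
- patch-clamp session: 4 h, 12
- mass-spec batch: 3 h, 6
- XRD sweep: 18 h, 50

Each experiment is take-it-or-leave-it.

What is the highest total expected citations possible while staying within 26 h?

83

Best packing: crystallography run + electrophysiology block + confocal imaging — 25 h, 83 total.
Next best is electrophysiology block + confocal imaging + patch-clamp session + mass-spec batch at 81 (26 h) — short by 2.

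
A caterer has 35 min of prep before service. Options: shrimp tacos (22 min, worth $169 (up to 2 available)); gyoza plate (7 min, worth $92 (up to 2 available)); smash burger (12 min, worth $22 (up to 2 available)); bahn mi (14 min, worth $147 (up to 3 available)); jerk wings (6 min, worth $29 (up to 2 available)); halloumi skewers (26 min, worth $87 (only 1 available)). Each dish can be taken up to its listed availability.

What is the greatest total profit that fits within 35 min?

The ratio heuristic lands on 2×gyoza plate + bahn mi + jerk wings (360) but leaves 1 min idle.
Dropping gyoza plate and jerk wings frees 13 min; slotting in bahn mi (14 min) lifts the total to 386 at 35 min.
That's the maximum — no swap from here does better than 386.

386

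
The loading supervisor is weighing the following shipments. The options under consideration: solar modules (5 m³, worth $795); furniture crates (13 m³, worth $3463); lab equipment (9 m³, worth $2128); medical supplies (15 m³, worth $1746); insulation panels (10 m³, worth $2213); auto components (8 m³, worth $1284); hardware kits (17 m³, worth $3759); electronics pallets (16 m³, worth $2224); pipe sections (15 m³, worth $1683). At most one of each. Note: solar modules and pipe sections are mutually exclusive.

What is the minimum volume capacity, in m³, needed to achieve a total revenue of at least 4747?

Need the lightest bundle worth ≥ 4747.
furniture crates + auto components: 4747 revenue at 21 m³.
Any bundle with less than 21 m³ falls short of 4747.

21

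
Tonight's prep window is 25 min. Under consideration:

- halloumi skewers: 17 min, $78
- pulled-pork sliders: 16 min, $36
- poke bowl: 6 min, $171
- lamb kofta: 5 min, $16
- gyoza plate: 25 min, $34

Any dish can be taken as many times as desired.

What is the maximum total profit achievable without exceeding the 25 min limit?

Density check — poke bowl 28.50, halloumi skewers 4.59, lamb kofta 3.20 are the best per min.
The ratio ordering already packs tightly: 4×poke bowl, 24 min, 684.
Every other selection either busts 25 min or fails to beat 684.

684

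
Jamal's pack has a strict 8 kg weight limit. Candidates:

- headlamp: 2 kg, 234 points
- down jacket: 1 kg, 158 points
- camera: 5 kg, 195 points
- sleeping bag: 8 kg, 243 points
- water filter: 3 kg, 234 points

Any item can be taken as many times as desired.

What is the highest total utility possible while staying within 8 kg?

Density check — down jacket 158.00, headlamp 117.00, water filter 78.00 are the best per kg.
Best packing: 8×down jacket — 8 kg, 1264 total.

1264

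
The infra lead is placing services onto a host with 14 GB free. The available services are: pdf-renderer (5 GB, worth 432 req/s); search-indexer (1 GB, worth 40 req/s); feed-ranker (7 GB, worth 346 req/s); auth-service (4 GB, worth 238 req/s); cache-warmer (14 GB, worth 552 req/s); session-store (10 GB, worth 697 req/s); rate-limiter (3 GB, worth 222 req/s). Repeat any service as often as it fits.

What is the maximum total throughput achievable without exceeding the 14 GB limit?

Density check — pdf-renderer 86.40, rate-limiter 74.00, session-store 69.70 are the best per GB.
Best packing: 2×pdf-renderer + search-indexer + rate-limiter — 14 GB, 1126 total.

1126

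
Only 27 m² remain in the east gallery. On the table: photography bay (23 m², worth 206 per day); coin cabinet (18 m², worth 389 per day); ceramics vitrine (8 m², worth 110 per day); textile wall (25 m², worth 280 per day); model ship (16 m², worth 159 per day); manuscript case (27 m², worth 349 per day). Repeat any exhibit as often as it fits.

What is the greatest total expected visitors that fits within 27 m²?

Best packing: coin cabinet + ceramics vitrine — 26 m², 499 total.

499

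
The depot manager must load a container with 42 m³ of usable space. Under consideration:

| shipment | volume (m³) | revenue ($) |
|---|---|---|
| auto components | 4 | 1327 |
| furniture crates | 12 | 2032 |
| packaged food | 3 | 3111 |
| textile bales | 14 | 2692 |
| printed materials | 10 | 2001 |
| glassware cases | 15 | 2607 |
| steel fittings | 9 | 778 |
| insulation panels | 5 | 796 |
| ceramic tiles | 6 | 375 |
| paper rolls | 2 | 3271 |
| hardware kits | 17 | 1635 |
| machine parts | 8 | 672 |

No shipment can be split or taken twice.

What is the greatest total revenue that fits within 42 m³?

13229

Density check — paper rolls 1635.50, packaged food 1037.00, auto components 331.75, printed materials 200.10 are the best per m³.
The ratio heuristic lands on auto components + packaged food + textile bales + printed materials + insulation panels + paper rolls (13198) but leaves 4 m³ idle.
The 10 m³ tied up in printed materials is better spent on furniture crates — total rises to 13229 (40 m³).
No other feasible combination exceeds 13229.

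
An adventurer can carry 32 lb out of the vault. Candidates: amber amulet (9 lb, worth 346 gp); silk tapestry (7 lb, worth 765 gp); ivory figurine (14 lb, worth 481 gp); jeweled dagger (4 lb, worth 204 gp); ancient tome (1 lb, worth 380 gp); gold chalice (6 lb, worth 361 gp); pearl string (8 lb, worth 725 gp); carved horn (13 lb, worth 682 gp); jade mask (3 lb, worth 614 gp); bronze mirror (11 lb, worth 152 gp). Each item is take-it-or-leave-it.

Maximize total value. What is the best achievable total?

Ranking by ratio (value/lb): ancient tome 380.00, jade mask 204.67, silk tapestry 109.29, pearl string 90.62.
Taking the top-ratio items first gives silk tapestry + jeweled dagger + ancient tome + gold chalice + pearl string + jade mask for 3049 (29 lb).
Dropping jeweled dagger and gold chalice frees 10 lb; slotting in carved horn (13 lb) lifts the total to 3166 at 32 lb.
No other feasible combination exceeds 3166.

3166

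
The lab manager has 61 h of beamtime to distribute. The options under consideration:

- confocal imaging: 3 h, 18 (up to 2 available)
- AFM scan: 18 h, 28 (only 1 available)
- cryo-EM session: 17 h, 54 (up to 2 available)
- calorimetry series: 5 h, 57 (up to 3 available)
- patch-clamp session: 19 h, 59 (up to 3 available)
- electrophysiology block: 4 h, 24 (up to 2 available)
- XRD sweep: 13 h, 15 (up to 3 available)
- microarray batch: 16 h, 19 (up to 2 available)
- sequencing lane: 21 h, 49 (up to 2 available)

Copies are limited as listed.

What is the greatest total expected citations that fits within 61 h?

A density-first pass picks 2×confocal imaging + cryo-EM session + 3×calorimetry series + 2×electrophysiology block + XRD sweep — 324 at 59 h.
Dropping confocal imaging and XRD sweep frees 16 h; slotting in cryo-EM session (17 h) lifts the total to 345 at 60 h.
The spare 1 h is too small for any remaining experiment, and no exchange beats 345.

345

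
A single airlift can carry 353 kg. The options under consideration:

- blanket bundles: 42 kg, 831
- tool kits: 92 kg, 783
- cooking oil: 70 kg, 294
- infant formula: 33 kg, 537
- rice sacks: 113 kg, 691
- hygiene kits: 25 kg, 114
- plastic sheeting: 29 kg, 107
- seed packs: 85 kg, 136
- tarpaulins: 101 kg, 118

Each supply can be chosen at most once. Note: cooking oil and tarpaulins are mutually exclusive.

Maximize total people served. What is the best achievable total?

3136

Density check — blanket bundles 19.79, infant formula 16.27, tool kits 8.51 are the best per kg.
Taking the top-ratio supplies first gives blanket bundles + tool kits + infant formula + rice sacks + hygiene kits + plastic sheeting for 3063 (334 kg).
Dropping hygiene kits and plastic sheeting frees 54 kg; slotting in cooking oil (70 kg) lifts the total to 3136 at 350 kg.
Runner-up blanket bundles + tool kits + infant formula + rice sacks + hygiene kits + plastic sheeting tops out at 3063.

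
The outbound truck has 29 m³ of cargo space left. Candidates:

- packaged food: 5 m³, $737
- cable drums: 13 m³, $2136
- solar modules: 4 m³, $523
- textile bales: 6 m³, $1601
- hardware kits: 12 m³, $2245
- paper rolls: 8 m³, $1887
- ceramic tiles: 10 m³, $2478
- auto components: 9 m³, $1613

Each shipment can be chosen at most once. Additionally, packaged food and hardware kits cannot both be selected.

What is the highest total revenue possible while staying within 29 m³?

6703

Ranking by ratio (revenue/m³): textile bales 266.83, ceramic tiles 247.80, paper rolls 235.88, hardware kits 187.08.
The ratio ordering already packs tightly: packaged food + textile bales + paper rolls + ceramic tiles, 29 m³, 6703.
Next best is solar modules + textile bales + paper rolls + ceramic tiles at 6489 (28 m³) — short by 214.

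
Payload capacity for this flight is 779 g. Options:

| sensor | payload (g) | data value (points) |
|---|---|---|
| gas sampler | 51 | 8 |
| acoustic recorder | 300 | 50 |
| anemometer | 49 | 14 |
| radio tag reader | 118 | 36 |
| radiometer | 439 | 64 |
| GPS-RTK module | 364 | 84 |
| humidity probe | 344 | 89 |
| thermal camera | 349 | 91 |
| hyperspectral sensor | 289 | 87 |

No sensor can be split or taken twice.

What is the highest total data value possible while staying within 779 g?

Ranking by ratio (data value/g): radio tag reader 0.31, hyperspectral sensor 0.30, anemometer 0.29, thermal camera 0.26.
The ratio heuristic lands on acoustic recorder + anemometer + radio tag reader + hyperspectral sensor (187) but leaves 23 g idle.
Replace acoustic recorder and anemometer with thermal camera: the trade gains 27 net, giving 214 at 756 g.
That's the maximum — no swap from here does better than 214.

214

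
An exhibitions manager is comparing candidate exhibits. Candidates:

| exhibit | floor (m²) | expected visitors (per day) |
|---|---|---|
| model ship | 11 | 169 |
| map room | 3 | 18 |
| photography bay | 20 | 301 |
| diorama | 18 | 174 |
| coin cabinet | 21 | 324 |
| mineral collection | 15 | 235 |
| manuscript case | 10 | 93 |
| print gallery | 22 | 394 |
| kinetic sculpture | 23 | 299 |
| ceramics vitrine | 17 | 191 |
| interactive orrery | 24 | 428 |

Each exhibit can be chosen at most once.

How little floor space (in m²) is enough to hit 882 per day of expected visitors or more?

Look for the lowest-floor combination reaching 882.
model ship + coin cabinet + print gallery: 887 expected visitors at 54 m².
Any bundle with less than 54 m² falls short of 882.

54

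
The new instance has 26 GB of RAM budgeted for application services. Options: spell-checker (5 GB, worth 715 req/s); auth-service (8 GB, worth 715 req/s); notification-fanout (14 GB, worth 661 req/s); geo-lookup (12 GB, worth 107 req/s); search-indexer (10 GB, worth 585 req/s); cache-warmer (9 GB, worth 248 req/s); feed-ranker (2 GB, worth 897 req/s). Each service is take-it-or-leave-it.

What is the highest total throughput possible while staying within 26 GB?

2912

Spell-checker + auth-service + search-indexer + feed-ranker uses 25 of the 26 GB and totals 2912.
No other feasible combination exceeds 2912.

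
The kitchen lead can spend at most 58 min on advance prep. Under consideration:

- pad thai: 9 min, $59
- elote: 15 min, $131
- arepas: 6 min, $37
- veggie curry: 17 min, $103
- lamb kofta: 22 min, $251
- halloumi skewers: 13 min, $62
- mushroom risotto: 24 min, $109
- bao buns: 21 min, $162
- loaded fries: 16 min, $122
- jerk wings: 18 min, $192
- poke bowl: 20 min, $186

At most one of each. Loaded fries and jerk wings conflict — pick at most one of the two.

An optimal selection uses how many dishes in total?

Optimal total is 574.
One optimal bundle: elote + lamb kofta + jerk wings (55 min).
Every optimal selection uses 3 dishes.

3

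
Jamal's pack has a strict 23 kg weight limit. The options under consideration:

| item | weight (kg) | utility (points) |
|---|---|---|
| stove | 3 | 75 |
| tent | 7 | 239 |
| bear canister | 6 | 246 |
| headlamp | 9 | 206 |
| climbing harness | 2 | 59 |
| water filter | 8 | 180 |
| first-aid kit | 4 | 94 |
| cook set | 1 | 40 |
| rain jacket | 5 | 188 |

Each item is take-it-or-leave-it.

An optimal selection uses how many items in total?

5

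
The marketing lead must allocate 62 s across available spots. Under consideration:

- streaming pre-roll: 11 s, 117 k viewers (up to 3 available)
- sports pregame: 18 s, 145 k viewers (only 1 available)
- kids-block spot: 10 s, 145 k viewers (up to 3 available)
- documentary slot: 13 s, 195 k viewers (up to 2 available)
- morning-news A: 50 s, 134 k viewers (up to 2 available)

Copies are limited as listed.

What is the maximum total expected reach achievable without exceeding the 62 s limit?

825

By expected reach per s: documentary slot 15.00, kids-block spot 14.50, streaming pre-roll 10.64, sports pregame 8.06 lead.
Best packing: 3×kids-block spot + 2×documentary slot — 56 s, 825 total.
Nothing else within 62 s beats 825.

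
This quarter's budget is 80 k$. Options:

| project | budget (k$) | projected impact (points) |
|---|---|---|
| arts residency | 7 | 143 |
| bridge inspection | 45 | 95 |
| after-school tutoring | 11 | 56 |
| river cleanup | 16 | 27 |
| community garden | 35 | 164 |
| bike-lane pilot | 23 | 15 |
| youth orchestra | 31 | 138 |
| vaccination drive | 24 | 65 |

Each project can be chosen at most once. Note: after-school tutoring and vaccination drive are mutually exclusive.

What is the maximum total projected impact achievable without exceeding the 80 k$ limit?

445

Taking arts residency + community garden + youth orchestra: 73 k$ used, 445 in projected impact.
Runner-up arts residency + after-school tutoring + river cleanup + community garden tops out at 390.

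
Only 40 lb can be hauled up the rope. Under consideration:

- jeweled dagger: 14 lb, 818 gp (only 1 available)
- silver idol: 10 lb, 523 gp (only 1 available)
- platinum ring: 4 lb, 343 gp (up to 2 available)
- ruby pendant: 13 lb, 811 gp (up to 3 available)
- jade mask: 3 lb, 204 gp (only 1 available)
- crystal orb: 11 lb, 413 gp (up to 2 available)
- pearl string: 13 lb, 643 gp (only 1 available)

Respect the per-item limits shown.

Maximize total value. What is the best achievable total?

2519

Ranking by ratio (value/lb): platinum ring 85.75, jade mask 68.00, ruby pendant 62.38.
Filling by ratio: 2×platinum ring + 2×ruby pendant + jade mask for 2512, with 3 lb left unused.
Replace ruby pendant with jeweled dagger: the trade gains 7 net, giving 2519 at 38 lb.
The spare 2 lb is too small for any remaining item, and no exchange beats 2519.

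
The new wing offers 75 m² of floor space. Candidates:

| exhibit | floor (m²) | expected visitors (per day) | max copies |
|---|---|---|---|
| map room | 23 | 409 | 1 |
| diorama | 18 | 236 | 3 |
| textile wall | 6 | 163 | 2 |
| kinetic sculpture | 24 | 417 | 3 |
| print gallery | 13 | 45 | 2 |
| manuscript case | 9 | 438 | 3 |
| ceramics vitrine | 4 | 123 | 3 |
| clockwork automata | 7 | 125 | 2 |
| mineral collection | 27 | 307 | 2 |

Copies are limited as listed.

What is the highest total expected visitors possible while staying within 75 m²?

The ratio heuristic lands on 2×textile wall + 3×manuscript case + 3×ceramics vitrine + 2×clockwork automata (2259) but leaves 10 m² idle.
Replace 2×clockwork automata with kinetic sculpture: the trade gains 167 net, giving 2426 at 75 m².
No other feasible combination exceeds 2426.

2426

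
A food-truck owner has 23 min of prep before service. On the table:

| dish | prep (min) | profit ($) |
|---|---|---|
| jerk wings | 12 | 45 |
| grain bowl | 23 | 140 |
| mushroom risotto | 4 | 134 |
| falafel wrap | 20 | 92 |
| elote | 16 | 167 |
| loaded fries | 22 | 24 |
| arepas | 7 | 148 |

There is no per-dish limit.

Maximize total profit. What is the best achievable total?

684

Ranking by ratio (profit/min): mushroom risotto 33.50, arepas 21.14, elote 10.44, grain bowl 6.09.
The ratio heuristic lands on 5×mushroom risotto (670) but leaves 3 min idle.
Dropping mushroom risotto frees 4 min; slotting in arepas (7 min) lifts the total to 684 at 23 min.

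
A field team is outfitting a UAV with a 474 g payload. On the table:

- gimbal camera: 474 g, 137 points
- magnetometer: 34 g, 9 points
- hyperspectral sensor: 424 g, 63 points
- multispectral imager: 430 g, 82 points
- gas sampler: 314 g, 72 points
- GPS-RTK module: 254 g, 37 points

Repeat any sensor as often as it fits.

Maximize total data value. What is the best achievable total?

Ranking by ratio (data value/g): gimbal camera 0.29, magnetometer 0.26, gas sampler 0.23.
The ratio ordering already packs tightly: gimbal camera, 474 g, 137.
Every other selection either busts 474 g or fails to beat 137.

137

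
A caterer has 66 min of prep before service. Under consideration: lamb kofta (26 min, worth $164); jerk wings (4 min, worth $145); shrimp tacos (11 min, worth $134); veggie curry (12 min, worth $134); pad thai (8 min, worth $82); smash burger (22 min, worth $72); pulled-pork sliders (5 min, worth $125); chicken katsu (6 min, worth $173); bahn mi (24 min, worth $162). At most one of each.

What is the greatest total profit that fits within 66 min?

875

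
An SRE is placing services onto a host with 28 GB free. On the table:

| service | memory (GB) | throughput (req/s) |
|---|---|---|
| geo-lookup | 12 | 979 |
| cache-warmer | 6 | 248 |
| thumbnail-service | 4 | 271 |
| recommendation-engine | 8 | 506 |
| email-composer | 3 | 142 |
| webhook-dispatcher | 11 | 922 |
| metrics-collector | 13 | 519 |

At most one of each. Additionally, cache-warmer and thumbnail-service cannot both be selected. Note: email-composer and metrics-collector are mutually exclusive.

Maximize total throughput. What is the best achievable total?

2172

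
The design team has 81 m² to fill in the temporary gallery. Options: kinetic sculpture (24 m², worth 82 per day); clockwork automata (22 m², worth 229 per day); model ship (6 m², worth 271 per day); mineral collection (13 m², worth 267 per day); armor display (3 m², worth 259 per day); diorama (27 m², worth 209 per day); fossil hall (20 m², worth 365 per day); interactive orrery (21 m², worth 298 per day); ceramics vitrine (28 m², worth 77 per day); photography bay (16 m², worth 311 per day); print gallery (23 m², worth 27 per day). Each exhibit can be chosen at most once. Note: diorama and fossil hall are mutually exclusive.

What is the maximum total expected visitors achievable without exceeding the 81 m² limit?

1771

By expected visitors per m²: armor display 86.33, model ship 45.17, mineral collection 20.54, photography bay 19.44 lead.
The ratio ordering already packs tightly: model ship + mineral collection + armor display + fossil hall + interactive orrery + photography bay, 79 m², 1771.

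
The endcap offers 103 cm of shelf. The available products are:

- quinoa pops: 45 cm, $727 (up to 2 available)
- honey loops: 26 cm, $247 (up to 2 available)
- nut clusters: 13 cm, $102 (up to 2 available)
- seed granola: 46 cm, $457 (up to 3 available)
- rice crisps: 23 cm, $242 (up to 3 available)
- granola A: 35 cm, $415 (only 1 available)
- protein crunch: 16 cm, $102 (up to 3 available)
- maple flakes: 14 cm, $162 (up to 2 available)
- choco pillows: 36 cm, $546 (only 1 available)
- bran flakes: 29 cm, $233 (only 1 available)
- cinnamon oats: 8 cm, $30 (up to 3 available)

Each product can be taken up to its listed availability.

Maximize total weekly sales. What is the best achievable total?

1556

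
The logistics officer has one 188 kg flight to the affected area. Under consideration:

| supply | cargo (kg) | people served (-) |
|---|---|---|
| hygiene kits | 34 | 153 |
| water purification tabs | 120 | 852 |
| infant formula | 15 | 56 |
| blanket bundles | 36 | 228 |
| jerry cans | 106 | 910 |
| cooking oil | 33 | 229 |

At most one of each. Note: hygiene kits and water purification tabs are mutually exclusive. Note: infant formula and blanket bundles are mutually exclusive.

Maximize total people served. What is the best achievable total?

1367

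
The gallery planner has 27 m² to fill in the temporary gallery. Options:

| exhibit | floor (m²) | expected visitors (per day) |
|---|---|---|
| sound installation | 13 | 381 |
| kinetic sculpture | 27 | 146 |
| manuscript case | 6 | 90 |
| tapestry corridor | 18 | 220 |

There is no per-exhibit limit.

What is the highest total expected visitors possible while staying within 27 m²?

The ratio ordering already packs tightly: 2×sound installation, 26 m², 762.

762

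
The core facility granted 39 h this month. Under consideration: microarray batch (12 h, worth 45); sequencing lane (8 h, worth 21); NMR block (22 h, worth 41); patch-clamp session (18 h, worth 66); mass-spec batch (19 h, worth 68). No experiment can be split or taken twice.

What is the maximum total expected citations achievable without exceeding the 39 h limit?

The ratio heuristic lands on microarray batch + sequencing lane + patch-clamp session (132) but leaves 1 h idle.
Dropping patch-clamp session frees 18 h; slotting in mass-spec batch (19 h) lifts the total to 134 at 39 h.
An exhaustive check of the 32 subsets confirms 134.

134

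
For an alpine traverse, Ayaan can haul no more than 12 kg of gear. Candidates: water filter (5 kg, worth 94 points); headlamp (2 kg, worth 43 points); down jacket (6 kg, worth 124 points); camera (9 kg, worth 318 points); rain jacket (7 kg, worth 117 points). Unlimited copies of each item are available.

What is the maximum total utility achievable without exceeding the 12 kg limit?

361

Headlamp + camera uses 11 of the 12 kg and totals 361.
Nothing else within 12 kg beats 361.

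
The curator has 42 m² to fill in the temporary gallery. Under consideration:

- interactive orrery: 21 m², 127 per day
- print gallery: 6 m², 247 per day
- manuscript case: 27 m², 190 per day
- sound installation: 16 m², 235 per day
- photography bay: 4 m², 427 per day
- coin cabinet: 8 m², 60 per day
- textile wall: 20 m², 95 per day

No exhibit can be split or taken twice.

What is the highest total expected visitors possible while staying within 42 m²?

Taking print gallery + sound installation + photography bay + coin cabinet: 34 m² used, 969 in expected visitors.
Nothing else within 42 m² beats 969.

969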